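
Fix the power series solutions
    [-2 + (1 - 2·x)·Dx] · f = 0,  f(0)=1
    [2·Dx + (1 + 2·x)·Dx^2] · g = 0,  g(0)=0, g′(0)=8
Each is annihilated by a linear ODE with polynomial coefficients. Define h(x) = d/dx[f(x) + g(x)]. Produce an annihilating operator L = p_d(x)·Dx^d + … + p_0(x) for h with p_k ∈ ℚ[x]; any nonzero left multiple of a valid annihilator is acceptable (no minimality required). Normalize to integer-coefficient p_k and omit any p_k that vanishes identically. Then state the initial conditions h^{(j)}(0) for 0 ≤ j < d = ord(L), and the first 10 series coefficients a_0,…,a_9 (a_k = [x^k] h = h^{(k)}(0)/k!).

f: a_k = 1, 2, 4, 8, 16, 32, 64, 128, 256, 512, …
g: a_k = 0, 8, -8, 32/3, -16, 128/5, -128/3, 512/7, -128, 2048/9, …
f+g: L₀ = lclm(L_f,L_g), ord ≤ 1+2.
h₀' ⇒ L via d/dx closure of L₀.
L = (40 + 16·x) + (8 + 64·x + 32·x^2)·Dx + (-3 - 2·x + 12·x^2 + 8·x^3)·Dx^2  (order 2).
h: a_k = 10, -8, 56, 0, 288, 128, 1408, 1024, 6656, 6144, …
ICs: h(0) = 10, h′(0) = -8.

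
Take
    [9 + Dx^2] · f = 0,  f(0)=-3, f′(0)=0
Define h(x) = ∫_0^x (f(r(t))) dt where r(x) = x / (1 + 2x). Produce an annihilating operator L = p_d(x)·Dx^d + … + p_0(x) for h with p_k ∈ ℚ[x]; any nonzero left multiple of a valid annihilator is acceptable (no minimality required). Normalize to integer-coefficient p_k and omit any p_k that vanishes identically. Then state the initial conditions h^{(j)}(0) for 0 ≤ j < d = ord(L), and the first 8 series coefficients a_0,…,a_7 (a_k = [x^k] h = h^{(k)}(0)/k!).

L = 9·Dx + (4 + 24·x + 48·x^2 + 32·x^3)·Dx^2 + (1 + 8·x + 24·x^2 + 32·x^3 + 16·x^4)·Dx^3  (order 3).
h: a_k = 0, -3, 0, 9/2, -27/2, 243/8, -117/2, 7749/80, …
ICs: h(0) = 0, h′(0) = -3, h′′(0) = 0.

f: a_k = -3, 0, 27/2, 0, -81/8, 0, 243/80, 0, …
L₀ from L_f via x↦r, Dx↦r'^{-1}Dx.
Integrate: L := L₀·Dx.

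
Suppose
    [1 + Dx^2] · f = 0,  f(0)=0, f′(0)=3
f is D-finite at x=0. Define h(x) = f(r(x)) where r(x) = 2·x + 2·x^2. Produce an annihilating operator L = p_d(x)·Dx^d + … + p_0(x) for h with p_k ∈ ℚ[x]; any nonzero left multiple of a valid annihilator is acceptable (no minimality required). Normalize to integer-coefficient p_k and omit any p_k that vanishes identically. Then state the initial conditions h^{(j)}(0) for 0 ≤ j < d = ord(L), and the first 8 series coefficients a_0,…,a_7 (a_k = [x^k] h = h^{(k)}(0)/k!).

L = (4 + 24·x + 48·x^2 + 32·x^3) - 2·Dx + (1 + 2·x)·Dx^2  (order 2).
h: a_k = 0, 6, 6, -4, -12, -56/5, 0, 832/105, …
ICs: h(0) = 0, h′(0) = 6.

f: a_k = 0, 3, 0, -1/2, 0, 1/40, 0, -1/1680, …
Change of var in L_f (x↦r) gives L₀.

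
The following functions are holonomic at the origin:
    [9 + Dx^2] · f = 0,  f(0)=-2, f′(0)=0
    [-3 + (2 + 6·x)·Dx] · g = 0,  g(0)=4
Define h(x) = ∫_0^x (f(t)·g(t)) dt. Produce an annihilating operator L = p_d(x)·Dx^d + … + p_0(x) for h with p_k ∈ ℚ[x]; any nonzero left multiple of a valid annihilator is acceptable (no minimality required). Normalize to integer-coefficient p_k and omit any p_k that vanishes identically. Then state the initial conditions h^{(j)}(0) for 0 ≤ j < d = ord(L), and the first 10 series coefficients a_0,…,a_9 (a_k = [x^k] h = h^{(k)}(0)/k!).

f: a_k = -2, 0, 9, 0, -27/4, 0, 81/40, 0, -729/2240, 0, …
g: a_k = 4, 6, -9/2, 27/4, -405/32, 1701/64, -15309/256, 72171/512, -2814669/8192, 14073345/16384, …
Sym-product of L_f,L_g gives L₀ (≤ ord 2).
Integrate: L := L₀·Dx.
L = (63 + 216·x + 324·x^2)·Dx + (-12 - 36·x)·Dx^2 + (4 + 24·x + 36·x^2)·Dx^3  (order 3).
h: a_k = 0, -8, -6, 15, 81/8, -135/16, -351/64, 28269/4480, -97443/10240, 3567807/143360, …
ICs: h(0) = 0, h′(0) = -8, h′′(0) = -12.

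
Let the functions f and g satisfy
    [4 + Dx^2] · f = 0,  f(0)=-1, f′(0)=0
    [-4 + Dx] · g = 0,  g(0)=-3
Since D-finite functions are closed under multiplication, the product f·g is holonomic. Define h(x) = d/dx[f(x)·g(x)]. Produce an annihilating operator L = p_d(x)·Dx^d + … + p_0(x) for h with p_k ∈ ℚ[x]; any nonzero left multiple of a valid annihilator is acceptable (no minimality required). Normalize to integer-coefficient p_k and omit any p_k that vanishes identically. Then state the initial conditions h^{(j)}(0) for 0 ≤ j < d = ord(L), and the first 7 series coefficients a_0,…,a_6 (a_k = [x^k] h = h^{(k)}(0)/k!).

f: a_k = -1, 0, 2, 0, -2/3, 0, 4/45, …
g: a_k = -3, -12, -24, -32, -32, -128/5, -256/15, …
L₀ := L_f ⊗_s L_g (sym. prod.), ord ≤ 2.
Differentiate: ansatz ord ≤ ord L₀ ⇒ L.
L = 20 - 8·Dx + Dx^2  (order 2).
h: a_k = 12, 36, 24, -56, -152, -936/5, -2224/15, …
ICs: h(0) = 12, h′(0) = 36.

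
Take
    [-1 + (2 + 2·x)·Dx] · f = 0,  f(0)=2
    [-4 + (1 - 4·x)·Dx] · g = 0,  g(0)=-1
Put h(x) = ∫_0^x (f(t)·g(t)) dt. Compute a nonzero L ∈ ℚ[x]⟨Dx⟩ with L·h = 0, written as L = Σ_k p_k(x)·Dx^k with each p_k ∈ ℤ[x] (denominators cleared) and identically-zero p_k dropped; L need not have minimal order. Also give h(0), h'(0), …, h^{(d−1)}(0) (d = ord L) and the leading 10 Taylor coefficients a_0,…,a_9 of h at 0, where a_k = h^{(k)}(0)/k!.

f: a_k = 2, 1, -1/4, 1/8, -5/64, 7/128, -21/512, 33/1024, -429/16384, 715/32768, …
g: a_k = -1, -4, -16, -64, -256, -1024, -4096, -16384, -65536, -262144, …
Product ⇒ symmetric product L₀, ord ≤ 1.
∫: right-multiply L₀ by Dx.
L = (9 + 4·x)·Dx + (-2 + 6·x + 8·x^2)·Dx^2  (order 2).
h: a_k = 0, -2, -9/2, -143/12, -1145/32, -7327/64, -293087/768, -4689371/3584, -37515001/8192, -2400959635/147456, …
ICs: h(0) = 0, h′(0) = -2.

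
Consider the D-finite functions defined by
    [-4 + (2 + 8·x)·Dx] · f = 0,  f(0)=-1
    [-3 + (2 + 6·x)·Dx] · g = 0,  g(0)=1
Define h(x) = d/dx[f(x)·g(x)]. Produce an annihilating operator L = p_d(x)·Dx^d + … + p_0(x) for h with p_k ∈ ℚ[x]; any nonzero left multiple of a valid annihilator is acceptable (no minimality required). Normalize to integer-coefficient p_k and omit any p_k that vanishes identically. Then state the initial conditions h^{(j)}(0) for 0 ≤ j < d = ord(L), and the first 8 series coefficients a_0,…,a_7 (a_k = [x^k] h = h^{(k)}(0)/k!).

L = -1 + (-14 - 146·x - 504·x^2 - 576·x^3)·Dx  (order 1).
h: a_k = -7/2, 1/4, -21/16, 197/32, -6965/256, 59391/512, -989457/2048, 8111661/4096, …
ICs: h(0) = -7/2.

f: a_k = -1, -2, 2, -4, 10, -28, 84, -264, …
g: a_k = 1, 3/2, -9/8, 27/16, -405/128, 1701/256, -15309/1024, 72171/2048, …
L₀ := L_f ⊗_s L_g (sym. prod.), ord ≤ 1.
h=h₀': d/dx-closure on L₀ ⇒ L.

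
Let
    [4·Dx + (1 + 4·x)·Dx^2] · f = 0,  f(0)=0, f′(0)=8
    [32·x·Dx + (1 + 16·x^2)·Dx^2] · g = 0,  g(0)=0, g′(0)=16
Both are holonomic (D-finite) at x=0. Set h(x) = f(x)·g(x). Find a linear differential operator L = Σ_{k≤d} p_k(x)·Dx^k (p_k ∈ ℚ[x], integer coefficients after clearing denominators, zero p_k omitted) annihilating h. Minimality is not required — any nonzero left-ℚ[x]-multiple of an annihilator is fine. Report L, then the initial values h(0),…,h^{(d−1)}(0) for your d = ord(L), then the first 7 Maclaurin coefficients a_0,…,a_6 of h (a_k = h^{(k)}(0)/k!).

f: a_k = 0, 8, -16, 128/3, -128, 2048/5, -4096/3, …
g: a_k = 0, 16, 0, -256/3, 0, 4096/5, 0, …
Sym-product of L_f,L_g gives L₀ (≤ ord 4).
L = (1536 + 11264·x + 81920·x^2 + 638976·x^3 + 1966080·x^4 + 3407872·x^5 + 4194304·x^7)·Dx + (288 + 7936·x + 78848·x^2 + 495616·x^3 + 2228224·x^4 + 6094848·x^5 + 9175040·x^6 + 3145728·x^7 + 14680064·x^8)·Dx^2 + (48 + 1024·x + 12288·x^2 + 79872·x^3 + 368640·x^4 + 1277952·x^5 + 3145728·x^6 + 4718592·x^7 + 3145728·x^8 + 8388608·x^9)·Dx^3 + (5 + 72·x + 592·x^2 + 3584·x^3 + 16896·x^4 + 61440·x^5 + 172032·x^6 + 393216·x^7 + 589824·x^8 + 524288·x^9 + 1048576·x^10)·Dx^4  (order 4).
h: a_k = 0, 0, 128, -256, 0, -2048/3, 425984/45, …
ICs: h(0) = 0, h′(0) = 0, h′′(0) = 256, h′′′(0) = -1536.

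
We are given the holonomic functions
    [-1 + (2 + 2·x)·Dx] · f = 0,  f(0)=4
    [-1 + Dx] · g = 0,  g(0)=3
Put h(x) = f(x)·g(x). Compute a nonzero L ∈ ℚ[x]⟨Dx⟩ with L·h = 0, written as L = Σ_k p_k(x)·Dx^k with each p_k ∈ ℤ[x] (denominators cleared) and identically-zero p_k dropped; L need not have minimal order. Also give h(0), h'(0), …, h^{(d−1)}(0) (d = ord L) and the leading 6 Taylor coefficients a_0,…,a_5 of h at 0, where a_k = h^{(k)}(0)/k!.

L = (-3 - 2·x) + (2 + 2·x)·Dx  (order 1).
h: a_k = 12, 18, 21/2, 17/4, 33/32, 107/320, …
ICs: h(0) = 12.

f: a_k = 4, 2, -1/2, 1/4, -5/32, 7/64, …
g: a_k = 3, 3, 3/2, 1/2, 1/8, 1/40, …
Sym-product of L_f,L_g gives L₀ (≤ ord 1).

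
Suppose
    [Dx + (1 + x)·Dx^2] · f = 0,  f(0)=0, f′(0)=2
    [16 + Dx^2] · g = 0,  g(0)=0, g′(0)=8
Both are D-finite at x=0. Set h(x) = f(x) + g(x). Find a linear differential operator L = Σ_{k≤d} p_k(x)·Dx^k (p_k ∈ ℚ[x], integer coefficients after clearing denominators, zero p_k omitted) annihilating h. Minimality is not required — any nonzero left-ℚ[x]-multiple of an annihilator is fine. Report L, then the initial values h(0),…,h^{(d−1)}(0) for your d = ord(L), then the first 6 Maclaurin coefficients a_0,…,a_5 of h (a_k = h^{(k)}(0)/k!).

L = (176 + 256·x + 128·x^2)·Dx + (144 + 400·x + 384·x^2 + 128·x^3)·Dx^2 + (11 + 16·x + 8·x^2)·Dx^3 + (9 + 25·x + 24·x^2 + 8·x^3)·Dx^4  (order 4).
h: a_k = 0, 10, -1, -62/3, -1/2, 262/15, …
ICs: h(0) = 0, h′(0) = 10, h′′(0) = -2, h′′′(0) = -124.

f: a_k = 0, 2, -1, 2/3, -1/2, 2/5, …
g: a_k = 0, 8, 0, -64/3, 0, 256/15, …
L₀ := lclm(L_f,L_g); ord L₀ ≤ 2+2.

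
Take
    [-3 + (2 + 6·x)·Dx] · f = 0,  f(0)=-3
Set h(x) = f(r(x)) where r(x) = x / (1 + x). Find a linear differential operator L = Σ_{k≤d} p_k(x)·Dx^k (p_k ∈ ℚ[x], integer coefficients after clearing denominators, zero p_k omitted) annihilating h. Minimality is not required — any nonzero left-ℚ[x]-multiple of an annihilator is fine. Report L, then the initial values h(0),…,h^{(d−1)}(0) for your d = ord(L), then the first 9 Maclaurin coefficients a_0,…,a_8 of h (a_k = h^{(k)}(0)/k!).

L = -3 + (2 + 10·x + 8·x^2)·Dx  (order 1).
h: a_k = -3, -9/2, 63/8, -261/16, 5031/128, -27207/256, 318915/1024, -1975005/2048, 101709495/32768, …
ICs: h(0) = -3.

f: a_k = -3, -9/2, 27/8, -81/16, 1215/128, -5103/256, 45927/1024, -216513/2048, 8444007/32768, …
L₀ from L_f via x↦r, Dx↦r'^{-1}Dx.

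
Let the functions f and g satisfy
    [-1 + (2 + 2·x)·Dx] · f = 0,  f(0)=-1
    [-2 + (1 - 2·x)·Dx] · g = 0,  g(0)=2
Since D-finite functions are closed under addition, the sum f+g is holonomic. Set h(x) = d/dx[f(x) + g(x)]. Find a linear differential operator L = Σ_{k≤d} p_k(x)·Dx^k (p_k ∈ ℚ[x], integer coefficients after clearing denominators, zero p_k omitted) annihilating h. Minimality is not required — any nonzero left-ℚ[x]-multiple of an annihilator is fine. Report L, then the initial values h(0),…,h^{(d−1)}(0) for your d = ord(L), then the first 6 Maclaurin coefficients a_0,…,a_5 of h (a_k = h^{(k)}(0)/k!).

f: a_k = -1, -1/2, 1/8, -1/16, 5/128, -7/256, …
g: a_k = 2, 4, 8, 16, 32, 64, …
Weyl lclm of L_f,L_g ⇒ L₀ (ord ≤ 2).
h₀' ⇒ L via d/dx closure of L₀.
L = (-20 - 8·x) + (-31 - 68·x - 28·x^2)·Dx + (6 - 2·x - 16·x^2 - 8·x^3)·Dx^2  (order 2).
h: a_k = 7/2, 65/4, 765/16, 4101/32, 81885/256, 393279/512, …
ICs: h(0) = 7/2, h′(0) = 65/4.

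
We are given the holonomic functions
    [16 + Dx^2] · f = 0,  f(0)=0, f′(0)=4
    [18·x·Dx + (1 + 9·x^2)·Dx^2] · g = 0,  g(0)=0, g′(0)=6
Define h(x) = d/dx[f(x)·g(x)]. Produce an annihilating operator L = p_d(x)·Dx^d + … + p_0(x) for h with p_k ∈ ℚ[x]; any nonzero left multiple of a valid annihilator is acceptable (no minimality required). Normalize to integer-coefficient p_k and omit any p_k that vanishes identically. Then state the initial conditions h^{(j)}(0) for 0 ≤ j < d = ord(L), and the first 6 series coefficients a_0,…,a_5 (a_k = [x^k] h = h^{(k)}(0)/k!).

L = (524992 + 14103936·x^2 + 183342528·x^4 + 608394240·x^6 + 1431032832·x^8 + 3627970560·x^10 + 8707129344·x^12) + (314208·x + 11036736·x^3 + 108591840·x^5 + 419904000·x^7 + 1209323520·x^9 + 2176782336·x^11)·Dx + (38012 + 1098792·x^2 + 14837580·x^4 + 64186992·x^6 + 209112192·x^8 + 589545216·x^10 + 1088391168·x^12)·Dx^2 + (19638·x + 689796·x^3 + 6786990·x^5 + 26244000·x^7 + 75582720·x^9 + 136048896·x^11)·Dx^3 + (325 + 13581·x^2 + 211167·x^4 + 1635147·x^6 + 7479540·x^8 + 22674816·x^10 + 34012224·x^12)·Dx^4  (order 4).
h: a_k = 0, 48, 0, -544, 0, 3792, …
ICs: h(0) = 0, h′(0) = 48, h′′(0) = 0, h′′′(0) = -3264.

f: a_k = 0, 4, 0, -32/3, 0, 128/15, …
g: a_k = 0, 6, 0, -18, 0, 486/5, …
f·g: L₀ = L_f ⊗_s L_g, ord ≤ 2·2.
Derive L from L₀ (diff closure).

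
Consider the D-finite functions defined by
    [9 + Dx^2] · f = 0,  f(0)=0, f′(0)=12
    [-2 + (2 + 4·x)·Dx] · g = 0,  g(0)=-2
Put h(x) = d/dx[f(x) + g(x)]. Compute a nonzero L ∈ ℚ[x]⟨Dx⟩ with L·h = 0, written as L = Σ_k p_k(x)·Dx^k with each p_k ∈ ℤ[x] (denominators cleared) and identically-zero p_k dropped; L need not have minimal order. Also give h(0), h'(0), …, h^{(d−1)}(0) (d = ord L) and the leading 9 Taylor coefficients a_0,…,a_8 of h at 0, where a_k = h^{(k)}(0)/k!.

f: a_k = 0, 12, 0, -18, 0, 81/10, 0, -243/140, 0, …
g: a_k = -2, -2, 1, -1, 5/4, -7/4, 21/8, -33/8, 429/64, …
L₀ := lclm(L_f,L_g); ord L₀ ≤ 2+1.
Derive L from L₀ (diff closure).
L = (-18 - 27·x - 27·x^2) + (-9 - 45·x - 81·x^2 - 54·x^3)·Dx + (-2 - 3·x - 3·x^2)·Dx^2 + (-1 - 5·x - 9·x^2 - 6·x^3)·Dx^3  (order 3).
h: a_k = 10, 2, -57, 5, 127/4, 63/4, -1641/40, 429/8, -220851/2240, …
ICs: h(0) = 10, h′(0) = 2, h′′(0) = -114.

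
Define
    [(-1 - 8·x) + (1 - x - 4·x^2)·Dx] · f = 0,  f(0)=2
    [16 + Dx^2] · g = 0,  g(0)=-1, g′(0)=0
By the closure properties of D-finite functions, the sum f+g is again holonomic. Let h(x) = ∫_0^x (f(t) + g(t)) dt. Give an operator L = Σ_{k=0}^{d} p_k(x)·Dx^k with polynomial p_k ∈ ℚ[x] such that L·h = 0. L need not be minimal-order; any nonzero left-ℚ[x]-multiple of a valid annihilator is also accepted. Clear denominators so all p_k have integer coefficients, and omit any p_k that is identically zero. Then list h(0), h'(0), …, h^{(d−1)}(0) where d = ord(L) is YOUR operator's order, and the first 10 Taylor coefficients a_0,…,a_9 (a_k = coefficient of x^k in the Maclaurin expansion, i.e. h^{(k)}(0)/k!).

L = (560 + 4608·x + 1664·x^2 + 6144·x^3 + 10240·x^4 + 16384·x^5)·Dx + (-208 + 272·x + 896·x^2 - 1408·x^3 - 1536·x^4 + 6144·x^5 + 8192·x^6)·Dx^2 + (35 + 288·x + 104·x^2 + 384·x^3 + 640·x^4 + 1024·x^5)·Dx^3 + (-13 + 17·x + 56·x^2 - 88·x^3 - 96·x^4 + 384·x^5 + 512·x^6)·Dx^4  (order 4).
h: a_k = 0, 1, 1, 6, 9/2, 142/15, 65/3, 16546/315, 441/4, 733438/2835, …
ICs: h(0) = 0, h′(0) = 1, h′′(0) = 2, h′′′(0) = 36.

f: a_k = 2, 2, 10, 18, 58, 130, 362, 882, 2330, 5858, …
g: a_k = -1, 0, 8, 0, -32/3, 0, 256/45, 0, -512/315, 0, …
L₀ := lclm(L_f,L_g); ord L₀ ≤ 1+2.
∫: right-multiply L₀ by Dx.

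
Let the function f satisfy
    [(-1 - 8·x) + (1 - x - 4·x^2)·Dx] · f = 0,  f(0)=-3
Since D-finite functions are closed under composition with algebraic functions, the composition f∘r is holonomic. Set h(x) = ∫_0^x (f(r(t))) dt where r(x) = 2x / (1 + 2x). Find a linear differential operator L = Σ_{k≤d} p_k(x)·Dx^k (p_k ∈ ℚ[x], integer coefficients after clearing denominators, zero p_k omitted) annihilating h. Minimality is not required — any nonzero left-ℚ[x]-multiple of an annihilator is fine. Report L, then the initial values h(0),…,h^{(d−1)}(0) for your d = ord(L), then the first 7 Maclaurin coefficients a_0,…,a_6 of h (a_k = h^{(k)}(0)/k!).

L = (2 + 36·x)·Dx + (-1 - 4·x + 12·x^2 + 32·x^3)·Dx^2  (order 2).
h: a_k = 0, -3, -3, -16, 0, -768/5, 256, …
ICs: h(0) = 0, h′(0) = -3.

f: a_k = -3, -3, -15, -27, -87, -195, -543, …
f∘r: x↦r, Dx↦Dx/r' in L_f ⇒ L₀.
∫: right-multiply L₀ by Dx.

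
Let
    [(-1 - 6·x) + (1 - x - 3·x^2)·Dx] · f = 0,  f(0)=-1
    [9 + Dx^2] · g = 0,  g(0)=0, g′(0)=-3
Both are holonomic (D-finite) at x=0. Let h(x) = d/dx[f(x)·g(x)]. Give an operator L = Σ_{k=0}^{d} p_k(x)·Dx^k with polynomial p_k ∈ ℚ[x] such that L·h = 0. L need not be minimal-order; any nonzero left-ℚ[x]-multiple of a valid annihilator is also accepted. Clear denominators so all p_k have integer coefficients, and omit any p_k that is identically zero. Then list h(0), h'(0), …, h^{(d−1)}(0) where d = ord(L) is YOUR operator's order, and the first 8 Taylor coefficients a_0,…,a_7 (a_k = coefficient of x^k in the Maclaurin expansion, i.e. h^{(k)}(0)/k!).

L = (-15 - 54·x - 135·x^2 + 162·x^3 + 243·x^4) + (6·x + 54·x^2 + 108·x^3)·Dx + (1 - 4·x - 9·x^2 + 18·x^3 + 27·x^4)·Dx^2  (order 2).
h: a_k = 3, 6, 45/2, 66, 1641/8, 10863/20, 119373/80, 54291/14, …
ICs: h(0) = 3, h′(0) = 6.

f: a_k = -1, -1, -4, -7, -19, -40, -97, -217, …
g: a_k = 0, -3, 0, 9/2, 0, -81/40, 0, 243/560, …
Product ⇒ symmetric product L₀, ord ≤ 2.
Derive L from L₀ (diff closure).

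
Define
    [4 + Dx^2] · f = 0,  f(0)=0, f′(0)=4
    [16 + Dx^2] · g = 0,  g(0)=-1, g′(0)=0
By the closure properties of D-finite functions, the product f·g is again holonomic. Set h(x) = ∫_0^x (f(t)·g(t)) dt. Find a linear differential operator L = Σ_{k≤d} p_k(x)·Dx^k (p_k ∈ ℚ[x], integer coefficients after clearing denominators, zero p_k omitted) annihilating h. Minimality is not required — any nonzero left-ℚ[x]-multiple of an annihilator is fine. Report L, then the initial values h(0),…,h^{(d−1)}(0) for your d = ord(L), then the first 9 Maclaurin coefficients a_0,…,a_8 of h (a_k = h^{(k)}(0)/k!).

f: a_k = 0, 4, 0, -8/3, 0, 8/15, 0, -16/315, 0, …
g: a_k = -1, 0, 8, 0, -32/3, 0, 256/45, 0, -512/315, …
L₀ := L_f ⊗_s L_g (sym. prod.), ord ≤ 4.
∫: right-multiply L₀ by Dx.
L = 144·Dx + 40·Dx^3 + Dx^5  (order 5).
h: a_k = 0, 0, -2, 0, 26/3, 0, -484/45, 0, 2186/315, …
ICs: h(0) = 0, h′(0) = 0, h′′(0) = -4, h′′′(0) = 0, h′′′′(0) = 208.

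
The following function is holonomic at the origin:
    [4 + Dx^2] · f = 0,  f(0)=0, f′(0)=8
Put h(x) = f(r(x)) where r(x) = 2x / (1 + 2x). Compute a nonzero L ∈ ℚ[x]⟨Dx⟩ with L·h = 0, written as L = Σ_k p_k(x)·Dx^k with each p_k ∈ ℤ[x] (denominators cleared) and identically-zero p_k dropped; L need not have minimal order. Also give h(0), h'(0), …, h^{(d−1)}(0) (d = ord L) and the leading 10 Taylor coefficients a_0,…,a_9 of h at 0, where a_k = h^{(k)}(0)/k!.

L = 16 + (4 + 24·x + 48·x^2 + 32·x^3)·Dx + (1 + 8·x + 24·x^2 + 32·x^3 + 16·x^4)·Dx^2  (order 2).
h: a_k = 0, 16, -32, 64/3, 128, -11008/15, 2560, -2262016/315, 776192/45, -100888576/2835, …
ICs: h(0) = 0, h′(0) = 16.

f: a_k = 0, 8, 0, -16/3, 0, 16/15, 0, -32/315, 0, 16/2835, …
f∘r: x↦r, Dx↦Dx/r' in L_f ⇒ L₀.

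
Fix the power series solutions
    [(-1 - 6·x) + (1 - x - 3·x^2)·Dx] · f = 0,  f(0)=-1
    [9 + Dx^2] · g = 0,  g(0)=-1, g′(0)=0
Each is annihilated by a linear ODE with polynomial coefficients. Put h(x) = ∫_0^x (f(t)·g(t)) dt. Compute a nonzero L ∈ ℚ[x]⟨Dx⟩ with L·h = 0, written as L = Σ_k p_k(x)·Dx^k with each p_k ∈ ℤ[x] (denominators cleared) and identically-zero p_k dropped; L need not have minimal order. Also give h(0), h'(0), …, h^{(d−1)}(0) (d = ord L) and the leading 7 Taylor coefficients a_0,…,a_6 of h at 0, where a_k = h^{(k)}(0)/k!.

L = (-3 + 9·x + 27·x^2)·Dx + (2 + 12·x)·Dx^2 + (-1 + x + 3·x^2)·Dx^3  (order 3).
h: a_k = 0, 1, 1/2, -1/6, 5/8, 7/8, 95/48, …
ICs: h(0) = 0, h′(0) = 1, h′′(0) = 1.

f: a_k = -1, -1, -4, -7, -19, -40, -97, …
g: a_k = -1, 0, 9/2, 0, -27/8, 0, 81/80, …
f·g: L₀ = L_f ⊗_s L_g, ord ≤ 1·2.
∫: right-multiply L₀ by Dx.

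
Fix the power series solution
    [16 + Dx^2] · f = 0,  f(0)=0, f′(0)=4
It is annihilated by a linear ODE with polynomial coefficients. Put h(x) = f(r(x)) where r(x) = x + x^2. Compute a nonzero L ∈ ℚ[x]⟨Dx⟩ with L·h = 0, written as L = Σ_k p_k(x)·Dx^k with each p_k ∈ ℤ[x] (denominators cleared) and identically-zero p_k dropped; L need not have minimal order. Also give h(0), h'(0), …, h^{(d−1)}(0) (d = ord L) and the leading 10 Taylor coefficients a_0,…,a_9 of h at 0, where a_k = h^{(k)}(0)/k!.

f: a_k = 0, 4, 0, -32/3, 0, 128/15, 0, -1024/315, 0, 2048/2835, …
Substitute x→r, Dx→(1/r')Dx; clear ⇒ L₀.
L = (16 + 96·x + 192·x^2 + 128·x^3) - 2·Dx + (1 + 2·x)·Dx^2  (order 2).
h: a_k = 0, 4, 4, -32/3, -32, -352/15, 32, 25856/315, 2816/45, -70528/2835, …
ICs: h(0) = 0, h′(0) = 4.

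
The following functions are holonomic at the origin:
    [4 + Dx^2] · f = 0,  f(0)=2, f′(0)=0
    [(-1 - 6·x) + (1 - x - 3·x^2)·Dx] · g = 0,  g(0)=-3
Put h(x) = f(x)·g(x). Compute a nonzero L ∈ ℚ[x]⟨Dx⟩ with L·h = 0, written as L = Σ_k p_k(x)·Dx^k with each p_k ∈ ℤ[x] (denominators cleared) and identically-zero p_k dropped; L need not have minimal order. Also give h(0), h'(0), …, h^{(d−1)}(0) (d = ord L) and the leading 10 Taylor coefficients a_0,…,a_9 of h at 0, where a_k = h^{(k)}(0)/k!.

L = (2 + 4·x + 12·x^2) + (2 + 12·x)·Dx + (-1 + x + 3·x^2)·Dx^2  (order 2).
h: a_k = -6, -6, -12, -30, -70, -160, -5542/15, -12742/15, -41116/21, -473162/105, …
ICs: h(0) = -6, h′(0) = -6.

f: a_k = 2, 0, -4, 0, 4/3, 0, -8/45, 0, 4/315, 0, …
g: a_k = -3, -3, -12, -21, -57, -120, -291, -651, -1524, -3477, …
L₀ := L_f ⊗_s L_g (sym. prod.), ord ≤ 2.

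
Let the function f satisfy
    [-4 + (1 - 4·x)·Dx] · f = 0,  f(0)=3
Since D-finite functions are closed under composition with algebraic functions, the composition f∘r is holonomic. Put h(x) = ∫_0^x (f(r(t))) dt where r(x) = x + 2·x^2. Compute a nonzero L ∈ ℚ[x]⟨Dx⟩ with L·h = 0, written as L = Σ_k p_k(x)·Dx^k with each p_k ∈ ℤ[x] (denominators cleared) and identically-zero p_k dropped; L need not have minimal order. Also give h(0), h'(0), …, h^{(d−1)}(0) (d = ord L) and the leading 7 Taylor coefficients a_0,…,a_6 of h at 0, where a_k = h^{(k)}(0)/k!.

f: a_k = 3, 12, 48, 192, 768, 3072, 12288, …
f∘r: x↦r, Dx↦Dx/r' in L_f ⇒ L₀.
h=∫h₀ ⇒ L = L₀·Dx.
L = (4 + 16·x)·Dx + (-1 + 4·x + 8·x^2)·Dx^2  (order 2).
h: a_k = 0, 3, 6, 24, 96, 2112/5, 1920, …
ICs: h(0) = 0, h′(0) = 3.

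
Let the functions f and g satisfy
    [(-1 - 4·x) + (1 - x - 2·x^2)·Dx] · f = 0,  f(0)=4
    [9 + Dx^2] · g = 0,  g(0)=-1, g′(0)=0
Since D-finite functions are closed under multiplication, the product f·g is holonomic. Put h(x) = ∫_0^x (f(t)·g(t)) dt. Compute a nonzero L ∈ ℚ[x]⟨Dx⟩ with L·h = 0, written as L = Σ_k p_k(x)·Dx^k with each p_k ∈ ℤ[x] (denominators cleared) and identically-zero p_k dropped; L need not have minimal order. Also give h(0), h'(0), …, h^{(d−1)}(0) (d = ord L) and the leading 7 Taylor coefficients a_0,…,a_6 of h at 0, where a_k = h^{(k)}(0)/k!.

L = (-5 + 9·x + 18·x^2)·Dx + (2 + 8·x)·Dx^2 + (-1 + x + 2·x^2)·Dx^3  (order 3).
h: a_k = 0, -4, -2, 2, -1/2, -7/10, -5/4, …
ICs: h(0) = 0, h′(0) = -4, h′′(0) = -4.

f: a_k = 4, 4, 12, 20, 44, 84, 172, …
g: a_k = -1, 0, 9/2, 0, -27/8, 0, 81/80, …
L₀ := L_f ⊗_s L_g (sym. prod.), ord ≤ 2.
∫: right-multiply L₀ by Dx.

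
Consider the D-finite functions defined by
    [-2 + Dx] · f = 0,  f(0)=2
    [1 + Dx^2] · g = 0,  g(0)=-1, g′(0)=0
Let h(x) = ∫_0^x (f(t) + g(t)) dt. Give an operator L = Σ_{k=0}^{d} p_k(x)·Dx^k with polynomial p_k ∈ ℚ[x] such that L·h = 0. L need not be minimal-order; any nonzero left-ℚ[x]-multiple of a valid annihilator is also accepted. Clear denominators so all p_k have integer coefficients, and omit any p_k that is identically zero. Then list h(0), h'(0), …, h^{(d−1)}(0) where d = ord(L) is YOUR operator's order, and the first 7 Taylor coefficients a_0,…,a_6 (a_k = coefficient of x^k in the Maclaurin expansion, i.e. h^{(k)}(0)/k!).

L = -2·Dx + Dx^2 - 2·Dx^3 + Dx^4  (order 4).
h: a_k = 0, 1, 2, 3/2, 2/3, 31/120, 4/45, …
ICs: h(0) = 0, h′(0) = 1, h′′(0) = 4, h′′′(0) = 9.

f: a_k = 2, 4, 4, 8/3, 4/3, 8/15, 8/45, …
g: a_k = -1, 0, 1/2, 0, -1/24, 0, 1/720, …
Weyl lclm of L_f,L_g ⇒ L₀ (ord ≤ 3).
∫: right-multiply L₀ by Dx.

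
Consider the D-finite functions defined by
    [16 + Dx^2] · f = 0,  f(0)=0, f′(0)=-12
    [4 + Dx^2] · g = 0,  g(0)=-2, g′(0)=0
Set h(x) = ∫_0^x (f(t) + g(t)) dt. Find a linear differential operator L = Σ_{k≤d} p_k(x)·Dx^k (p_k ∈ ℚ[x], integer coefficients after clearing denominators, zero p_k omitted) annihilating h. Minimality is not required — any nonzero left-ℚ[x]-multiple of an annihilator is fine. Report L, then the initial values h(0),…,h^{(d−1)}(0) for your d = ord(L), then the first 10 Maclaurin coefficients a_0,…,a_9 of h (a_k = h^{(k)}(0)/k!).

L = 64·Dx + 20·Dx^3 + Dx^5  (order 5).
h: a_k = 0, -2, -6, 4/3, 8, -4/15, -64/15, 8/315, 128/105, -4/2835, …
ICs: h(0) = 0, h′(0) = -2, h′′(0) = -12, h′′′(0) = 8, h′′′′(0) = 192.

f: a_k = 0, -12, 0, 32, 0, -128/5, 0, 1024/105, 0, -2048/945, …
g: a_k = -2, 0, 4, 0, -4/3, 0, 8/45, 0, -4/315, 0, …
h₀=f+g: left-lcm gives L₀, ord ≤ 4.
Integrate: L := L₀·Dx.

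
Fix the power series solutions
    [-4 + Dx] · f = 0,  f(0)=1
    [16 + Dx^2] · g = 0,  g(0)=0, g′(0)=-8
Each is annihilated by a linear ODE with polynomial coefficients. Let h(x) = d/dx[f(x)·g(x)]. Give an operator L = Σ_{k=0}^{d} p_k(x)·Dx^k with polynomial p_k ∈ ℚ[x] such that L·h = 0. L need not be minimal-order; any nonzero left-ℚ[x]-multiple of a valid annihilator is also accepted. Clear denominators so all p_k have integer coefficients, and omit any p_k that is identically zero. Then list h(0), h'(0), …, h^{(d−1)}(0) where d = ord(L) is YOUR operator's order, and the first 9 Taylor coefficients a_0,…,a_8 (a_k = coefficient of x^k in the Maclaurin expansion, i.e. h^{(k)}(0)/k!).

L = 32 - 8·Dx + Dx^2  (order 2).
h: a_k = -8, -64, -128, 0, 1024/3, 8192/15, 16384/45, 0, -65536/315, …
ICs: h(0) = -8, h′(0) = -64.

f: a_k = 1, 4, 8, 32/3, 32/3, 128/15, 256/45, 1024/315, 512/315, …
g: a_k = 0, -8, 0, 64/3, 0, -256/15, 0, 2048/315, 0, …
Sym-product of L_f,L_g gives L₀ (≤ ord 2).
h=h₀': d/dx-closure on L₀ ⇒ L.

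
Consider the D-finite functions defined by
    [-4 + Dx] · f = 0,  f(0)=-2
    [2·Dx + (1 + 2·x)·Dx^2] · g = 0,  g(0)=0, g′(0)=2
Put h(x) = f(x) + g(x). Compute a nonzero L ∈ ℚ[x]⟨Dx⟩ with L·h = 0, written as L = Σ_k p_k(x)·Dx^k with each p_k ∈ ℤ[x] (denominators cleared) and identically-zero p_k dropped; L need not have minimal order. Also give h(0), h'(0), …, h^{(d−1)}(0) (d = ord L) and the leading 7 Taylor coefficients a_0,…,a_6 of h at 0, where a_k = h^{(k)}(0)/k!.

f: a_k = -2, -8, -16, -64/3, -64/3, -256/15, -512/45, …
g: a_k = 0, 2, -2, 8/3, -4, 32/5, -32/3, …
Weyl lclm of L_f,L_g ⇒ L₀ (ord ≤ 3).
L = (-32 - 32·x)·Dx + (-4 - 32·x - 32·x^2)·Dx^2 + (3 + 10·x + 8·x^2)·Dx^3  (order 3).
h: a_k = -2, -6, -18, -56/3, -76/3, -32/3, -992/45, …
ICs: h(0) = -2, h′(0) = -6, h′′(0) = -36.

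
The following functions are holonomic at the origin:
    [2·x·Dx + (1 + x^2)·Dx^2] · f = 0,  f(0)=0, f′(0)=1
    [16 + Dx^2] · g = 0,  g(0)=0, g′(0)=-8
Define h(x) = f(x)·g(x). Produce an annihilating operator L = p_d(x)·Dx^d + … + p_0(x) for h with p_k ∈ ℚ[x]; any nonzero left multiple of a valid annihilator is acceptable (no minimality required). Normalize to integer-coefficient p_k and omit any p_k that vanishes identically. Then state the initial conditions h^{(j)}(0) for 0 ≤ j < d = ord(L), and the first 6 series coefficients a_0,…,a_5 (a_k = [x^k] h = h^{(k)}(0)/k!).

f: a_k = 0, 1, 0, -1/3, 0, 1/5, …
g: a_k = 0, -8, 0, 64/3, 0, -256/15, …
Sym-product of L_f,L_g gives L₀ (≤ ord 4).
L = (5440 + 19136·x^2 + 25856·x^4 + 16384·x^6 + 4096·x^8) + (1152·x + 3200·x^3 + 3072·x^5 + 1024·x^7)·Dx + (612 + 2252·x^2 + 3168·x^4 + 2048·x^6 + 512·x^8)·Dx^2 + (72·x + 200·x^3 + 192·x^5 + 64·x^7)·Dx^3 + (17 + 66·x^2 + 97·x^4 + 64·x^6 + 16·x^8)·Dx^4  (order 4).
h: a_k = 0, 0, -8, 0, 24, 0, …
ICs: h(0) = 0, h′(0) = 0, h′′(0) = -16, h′′′(0) = 0.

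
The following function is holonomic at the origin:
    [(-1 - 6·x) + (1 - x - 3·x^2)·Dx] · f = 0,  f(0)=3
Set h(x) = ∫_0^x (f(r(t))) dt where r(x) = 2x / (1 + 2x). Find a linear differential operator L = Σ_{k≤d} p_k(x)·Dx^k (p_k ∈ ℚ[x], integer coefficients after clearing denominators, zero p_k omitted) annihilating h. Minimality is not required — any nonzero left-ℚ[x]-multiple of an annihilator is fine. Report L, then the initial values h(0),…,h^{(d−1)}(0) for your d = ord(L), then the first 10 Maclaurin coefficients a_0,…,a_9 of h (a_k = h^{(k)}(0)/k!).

L = (2 + 28·x)·Dx + (-1 - 4·x + 8·x^2 + 24·x^3)·Dx^2  (order 2).
h: a_k = 0, 3, 3, 12, 0, 432/5, -144, 6912/7, -3024, 14592, …
ICs: h(0) = 0, h′(0) = 3.

f: a_k = 3, 3, 12, 21, 57, 120, 291, 651, 1524, 3477, …
f∘r: x↦r, Dx↦Dx/r' in L_f ⇒ L₀.
h=∫h₀ ⇒ L = L₀·Dx.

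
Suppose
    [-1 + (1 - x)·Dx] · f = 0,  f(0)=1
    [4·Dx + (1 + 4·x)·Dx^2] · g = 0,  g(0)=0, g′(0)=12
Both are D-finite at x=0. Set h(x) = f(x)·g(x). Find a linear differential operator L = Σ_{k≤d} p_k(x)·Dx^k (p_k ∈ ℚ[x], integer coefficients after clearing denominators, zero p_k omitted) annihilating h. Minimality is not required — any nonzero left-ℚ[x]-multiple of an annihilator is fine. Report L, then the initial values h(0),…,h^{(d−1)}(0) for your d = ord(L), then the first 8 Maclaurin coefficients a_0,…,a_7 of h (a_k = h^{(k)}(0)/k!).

L = 4 + (-2 + 12·x)·Dx + (-1 - 3·x + 4·x^2)·Dx^2  (order 2).
h: a_k = 0, 12, -12, 52, -140, 2372/5, -7868/5, 190684/35, …
ICs: h(0) = 0, h′(0) = 12.

f: a_k = 1, 1, 1, 1, 1, 1, 1, 1, …
g: a_k = 0, 12, -24, 64, -192, 3072/5, -2048, 49152/7, …
L₀ := L_f ⊗_s L_g (sym. prod.), ord ≤ 2.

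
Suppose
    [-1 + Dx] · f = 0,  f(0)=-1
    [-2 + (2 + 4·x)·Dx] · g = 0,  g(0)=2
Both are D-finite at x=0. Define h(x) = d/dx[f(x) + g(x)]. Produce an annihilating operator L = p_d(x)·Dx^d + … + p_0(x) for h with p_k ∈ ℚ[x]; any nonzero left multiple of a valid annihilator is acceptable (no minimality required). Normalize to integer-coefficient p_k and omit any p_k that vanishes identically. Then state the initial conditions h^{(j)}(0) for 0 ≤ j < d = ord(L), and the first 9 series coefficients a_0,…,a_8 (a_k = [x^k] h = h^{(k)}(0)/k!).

f: a_k = -1, -1, -1/2, -1/6, -1/24, -1/120, -1/720, -1/5040, -1/40320, …
g: a_k = 2, 2, -1, 1, -5/4, 7/4, -21/8, 33/8, -429/64, …
h₀=f+g: left-lcm gives L₀, ord ≤ 2.
h=h₀': d/dx-closure on L₀ ⇒ L.
L = (-2 - x) + (1 - 2·x - 2·x^2)·Dx + (1 + 3·x + 2·x^2)·Dx^2  (order 2).
h: a_k = 1, -3, 5/2, -31/6, 209/24, -1891/120, 20789/720, -270271/5040, 4054049/40320, …
ICs: h(0) = 1, h′(0) = -3.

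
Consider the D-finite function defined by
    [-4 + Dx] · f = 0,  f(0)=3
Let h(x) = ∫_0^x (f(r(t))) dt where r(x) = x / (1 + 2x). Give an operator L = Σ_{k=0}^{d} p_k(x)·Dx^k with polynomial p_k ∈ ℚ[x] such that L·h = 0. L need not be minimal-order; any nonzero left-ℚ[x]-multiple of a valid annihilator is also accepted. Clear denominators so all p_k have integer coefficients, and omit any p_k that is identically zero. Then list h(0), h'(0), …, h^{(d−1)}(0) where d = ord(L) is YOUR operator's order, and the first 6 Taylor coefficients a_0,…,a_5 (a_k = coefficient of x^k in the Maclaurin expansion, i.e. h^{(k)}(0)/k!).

L = -4·Dx + (1 + 4·x + 4·x^2)·Dx^2  (order 2).
h: a_k = 0, 3, 6, 0, -4, 32/5, …
ICs: h(0) = 0, h′(0) = 3.

f: a_k = 3, 12, 24, 32, 32, 128/5, …
Substitute x→r, Dx→(1/r')Dx; clear ⇒ L₀.
h=∫h₀ ⇒ L = L₀·Dx.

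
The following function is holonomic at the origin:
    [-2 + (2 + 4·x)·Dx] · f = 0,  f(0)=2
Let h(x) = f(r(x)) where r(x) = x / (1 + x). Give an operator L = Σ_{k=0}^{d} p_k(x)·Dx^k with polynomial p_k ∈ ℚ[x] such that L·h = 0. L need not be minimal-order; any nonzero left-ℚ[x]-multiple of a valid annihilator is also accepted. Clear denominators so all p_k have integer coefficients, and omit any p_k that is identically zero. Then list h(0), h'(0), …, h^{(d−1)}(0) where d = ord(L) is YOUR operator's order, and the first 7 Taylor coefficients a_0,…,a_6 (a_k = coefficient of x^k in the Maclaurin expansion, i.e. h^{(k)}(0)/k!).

f: a_k = 2, 2, -1, 1, -5/4, 7/4, -21/8, …
Substitute x→r, Dx→(1/r')Dx; clear ⇒ L₀.
L = -1 + (1 + 4·x + 3·x^2)·Dx  (order 1).
h: a_k = 2, 2, -3, 5, -37/4, 75/4, -327/8, …
ICs: h(0) = 2.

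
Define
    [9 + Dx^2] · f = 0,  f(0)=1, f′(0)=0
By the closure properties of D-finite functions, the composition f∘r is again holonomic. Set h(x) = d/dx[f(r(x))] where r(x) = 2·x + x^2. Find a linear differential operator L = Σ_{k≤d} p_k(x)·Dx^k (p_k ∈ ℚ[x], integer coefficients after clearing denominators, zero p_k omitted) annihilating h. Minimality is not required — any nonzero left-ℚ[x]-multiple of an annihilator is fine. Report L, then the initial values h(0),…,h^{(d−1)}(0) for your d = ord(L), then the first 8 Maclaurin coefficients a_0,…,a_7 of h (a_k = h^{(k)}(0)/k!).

f: a_k = 1, 0, -9/2, 0, 27/8, 0, -81/80, 0, …
f∘r: x↦r, Dx↦Dx/r' in L_f ⇒ L₀.
Differentiate: ansatz ord ≤ ord L₀ ⇒ L.
L = (39 + 144·x + 216·x^2 + 144·x^3 + 36·x^4) + (-3 - 3·x)·Dx + (1 + 2·x + x^2)·Dx^2  (order 2).
h: a_k = 0, -36, -54, 198, 540, 486/5, -5859/5, -55431/35, …
ICs: h(0) = 0, h′(0) = -36.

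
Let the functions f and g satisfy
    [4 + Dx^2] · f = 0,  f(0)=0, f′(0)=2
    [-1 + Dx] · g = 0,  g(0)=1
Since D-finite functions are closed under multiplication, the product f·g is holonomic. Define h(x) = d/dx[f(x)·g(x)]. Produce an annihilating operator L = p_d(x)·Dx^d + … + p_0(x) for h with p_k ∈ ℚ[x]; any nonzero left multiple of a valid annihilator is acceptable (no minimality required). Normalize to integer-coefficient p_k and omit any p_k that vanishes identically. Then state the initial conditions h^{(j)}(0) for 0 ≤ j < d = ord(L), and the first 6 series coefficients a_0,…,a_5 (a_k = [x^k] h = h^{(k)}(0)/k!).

L = 5 - 2·Dx + Dx^2  (order 2).
h: a_k = 2, 4, -1, -4, -19/12, 11/30, …
ICs: h(0) = 2, h′(0) = 4.

f: a_k = 0, 2, 0, -4/3, 0, 4/15, …
g: a_k = 1, 1, 1/2, 1/6, 1/24, 1/120, …
L₀ := L_f ⊗_s L_g (sym. prod.), ord ≤ 2.
h₀' ⇒ L via d/dx closure of L₀.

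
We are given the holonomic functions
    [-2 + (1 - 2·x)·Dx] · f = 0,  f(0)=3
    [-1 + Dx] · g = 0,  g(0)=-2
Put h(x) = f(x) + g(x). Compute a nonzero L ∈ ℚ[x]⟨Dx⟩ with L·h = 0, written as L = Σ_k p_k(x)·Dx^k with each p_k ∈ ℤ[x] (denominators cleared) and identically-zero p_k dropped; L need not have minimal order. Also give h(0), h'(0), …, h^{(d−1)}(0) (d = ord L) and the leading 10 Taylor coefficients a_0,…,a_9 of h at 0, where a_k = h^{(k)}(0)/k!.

f: a_k = 3, 6, 12, 24, 48, 96, 192, 384, 768, 1536, …
g: a_k = -2, -2, -1, -1/3, -1/12, -1/60, -1/360, -1/2520, -1/20160, -1/181440, …
Sum ⇒ L₀ = lclm(L_f,L_g) in ℚ(x)⟨Dx⟩.
L = (-6 - 4·x) + (7 + 4·x - 4·x^2)·Dx + (-1 + 4·x^2)·Dx^2  (order 2).
h: a_k = 1, 4, 11, 71/3, 575/12, 5759/60, 69119/360, 967679/2520, 15482879/20160, 278691839/181440, …
ICs: h(0) = 1, h′(0) = 4.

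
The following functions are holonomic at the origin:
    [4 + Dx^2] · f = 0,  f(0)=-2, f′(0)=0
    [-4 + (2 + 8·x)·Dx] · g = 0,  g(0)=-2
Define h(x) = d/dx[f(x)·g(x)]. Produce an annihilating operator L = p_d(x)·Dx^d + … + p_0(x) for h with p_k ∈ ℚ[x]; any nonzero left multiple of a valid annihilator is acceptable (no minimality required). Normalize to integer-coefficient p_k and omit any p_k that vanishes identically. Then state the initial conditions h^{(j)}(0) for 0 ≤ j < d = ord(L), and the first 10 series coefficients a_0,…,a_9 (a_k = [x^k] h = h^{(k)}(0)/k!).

f: a_k = -2, 0, 4, 0, -4/3, 0, 8/45, 0, -4/315, 0, …
g: a_k = -2, -4, 4, -8, 20, -56, 168, -528, 1716, -5720, …
L₀ := L_f ⊗_s L_g (sym. prod.), ord ≤ 2.
h₀' ⇒ L via d/dx closure of L₀.
L = (8 + 96·x + 256·x^2 + 256·x^3 + 256·x^4) + (2 - 48·x^2 - 64·x^3)·Dx + (1 + 10·x + 36·x^2 + 64·x^3 + 64·x^4)·Dx^2  (order 2).
h: a_k = 8, -32, 0, -256/3, 1280/3, -23552/15, 265216/45, -7020544/315, 2961408/35, -914358272/2835, …
ICs: h(0) = 8, h′(0) = -32.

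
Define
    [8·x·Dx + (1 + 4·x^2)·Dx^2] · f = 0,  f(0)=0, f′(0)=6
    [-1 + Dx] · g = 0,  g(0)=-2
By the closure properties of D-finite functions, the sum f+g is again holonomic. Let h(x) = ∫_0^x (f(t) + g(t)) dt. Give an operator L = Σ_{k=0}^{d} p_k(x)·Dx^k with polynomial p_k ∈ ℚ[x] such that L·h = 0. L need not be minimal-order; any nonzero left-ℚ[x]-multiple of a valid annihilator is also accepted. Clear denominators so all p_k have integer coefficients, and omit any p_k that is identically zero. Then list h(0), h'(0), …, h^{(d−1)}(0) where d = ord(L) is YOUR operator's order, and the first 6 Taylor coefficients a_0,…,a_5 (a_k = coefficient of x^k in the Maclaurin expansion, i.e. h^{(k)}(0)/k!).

L = (8 - 8·x - 96·x^2 - 32·x^3)·Dx^2 + (-9 + 88·x^2 - 16·x^4)·Dx^3 + (1 + 8·x + 8·x^2 + 32·x^3 + 16·x^4)·Dx^4  (order 4).
h: a_k = 0, -2, 2, -1/3, -25/12, -1/60, …
ICs: h(0) = 0, h′(0) = -2, h′′(0) = 4, h′′′(0) = -2.

f: a_k = 0, 6, 0, -8, 0, 96/5, …
g: a_k = -2, -2, -1, -1/3, -1/12, -1/60, …
L₀ := lclm(L_f,L_g); ord L₀ ≤ 2+1.
h=∫₀ˣh₀: take L = L₀·Dx.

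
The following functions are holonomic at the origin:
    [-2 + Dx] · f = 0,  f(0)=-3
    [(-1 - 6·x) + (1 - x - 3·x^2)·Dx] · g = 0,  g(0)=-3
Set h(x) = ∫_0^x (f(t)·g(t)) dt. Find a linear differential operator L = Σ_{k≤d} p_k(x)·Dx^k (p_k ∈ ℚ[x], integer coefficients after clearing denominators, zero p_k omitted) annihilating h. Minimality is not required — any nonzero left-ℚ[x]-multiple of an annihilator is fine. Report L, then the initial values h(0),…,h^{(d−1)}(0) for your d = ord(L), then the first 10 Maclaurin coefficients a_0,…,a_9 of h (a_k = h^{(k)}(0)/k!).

f: a_k = -3, -6, -6, -4, -2, -4/5, -4/15, -8/105, -2/105, -4/945, …
g: a_k = -3, -3, -12, -21, -57, -120, -291, -651, -1524, -3477, …
Sym-product of L_f,L_g gives L₀ (≤ ord 1).
∫: right-multiply L₀ by Dx.
L = (3 + 4·x - 6·x^2)·Dx + (-1 + x + 3·x^2)·Dx^2  (order 2).
h: a_k = 0, 9, 27/2, 24, 165/4, 387/5, 737/5, 10231/35, 164487/280, 75868/63, …
ICs: h(0) = 0, h′(0) = 9.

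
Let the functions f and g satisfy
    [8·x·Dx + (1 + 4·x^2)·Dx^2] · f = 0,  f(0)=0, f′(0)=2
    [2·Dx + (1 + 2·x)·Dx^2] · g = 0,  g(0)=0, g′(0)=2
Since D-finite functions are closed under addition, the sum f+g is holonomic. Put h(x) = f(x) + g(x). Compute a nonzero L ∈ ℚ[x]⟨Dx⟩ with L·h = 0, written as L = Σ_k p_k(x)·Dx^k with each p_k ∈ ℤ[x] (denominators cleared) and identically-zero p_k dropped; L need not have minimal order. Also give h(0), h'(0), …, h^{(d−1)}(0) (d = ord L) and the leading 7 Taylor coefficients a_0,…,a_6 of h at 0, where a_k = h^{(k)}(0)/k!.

L = (-8 - 48·x + 96·x^2 + 64·x^3)·Dx + (-8 - 16·x + 192·x^3 + 128·x^4)·Dx^2 + (-1 + 2·x + 8·x^2 + 16·x^3 + 48·x^4 + 32·x^5)·Dx^3  (order 3).
h: a_k = 0, 4, -2, 0, -4, 64/5, -32/3, …
ICs: h(0) = 0, h′(0) = 4, h′′(0) = -4.

f: a_k = 0, 2, 0, -8/3, 0, 32/5, 0, …
g: a_k = 0, 2, -2, 8/3, -4, 32/5, -32/3, …
Weyl lclm of L_f,L_g ⇒ L₀ (ord ≤ 4).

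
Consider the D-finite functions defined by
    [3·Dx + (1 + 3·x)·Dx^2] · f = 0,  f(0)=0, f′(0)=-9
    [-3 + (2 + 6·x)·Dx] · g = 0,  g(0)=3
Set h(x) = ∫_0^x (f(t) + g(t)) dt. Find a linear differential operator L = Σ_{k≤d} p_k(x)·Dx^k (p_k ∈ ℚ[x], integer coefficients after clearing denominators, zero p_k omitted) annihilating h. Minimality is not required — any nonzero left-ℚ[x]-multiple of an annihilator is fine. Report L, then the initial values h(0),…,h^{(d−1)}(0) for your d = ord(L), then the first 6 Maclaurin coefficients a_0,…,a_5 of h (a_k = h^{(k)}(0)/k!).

f: a_k = 0, -9, 27/2, -27, 243/4, -729/5, …
g: a_k = 3, 9/2, -27/8, 81/16, -1215/128, 5103/256, …
Sum ⇒ L₀ = lclm(L_f,L_g) in ℚ(x)⟨Dx⟩.
h=∫h₀ ⇒ L = L₀·Dx.
L = 9·Dx^2 + (15 + 45·x)·Dx^3 + (2 + 12·x + 18·x^2)·Dx^4  (order 4).
h: a_k = 0, 3, -9/4, 27/8, -351/64, 6561/640, …
ICs: h(0) = 0, h′(0) = 3, h′′(0) = -9/2, h′′′(0) = 81/4.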